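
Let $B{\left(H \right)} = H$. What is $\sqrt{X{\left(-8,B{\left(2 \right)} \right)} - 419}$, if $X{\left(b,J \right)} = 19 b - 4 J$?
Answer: $i \sqrt{579} \approx 24.062 i$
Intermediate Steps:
$X{\left(b,J \right)} = - 4 J + 19 b$
$\sqrt{X{\left(-8,B{\left(2 \right)} \right)} - 419} = \sqrt{\left(\left(-4\right) 2 + 19 \left(-8\right)\right) - 419} = \sqrt{\left(-8 - 152\right) - 419} = \sqrt{-160 - 419} = \sqrt{-579} = i \sqrt{579}$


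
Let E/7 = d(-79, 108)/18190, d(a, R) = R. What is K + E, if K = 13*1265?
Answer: 149567653/9095 ≈ 16445.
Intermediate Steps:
K = 16445
E = 378/9095 (E = 7*(108/18190) = 7*(108*(1/18190)) = 7*(54/9095) = 378/9095 ≈ 0.041561)
K + E = 16445 + 378/9095 = 149567653/9095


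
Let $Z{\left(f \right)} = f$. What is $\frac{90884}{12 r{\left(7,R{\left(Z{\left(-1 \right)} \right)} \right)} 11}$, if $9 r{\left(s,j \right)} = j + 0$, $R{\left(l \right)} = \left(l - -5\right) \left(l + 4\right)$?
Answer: $\frac{22721}{44} \approx 516.39$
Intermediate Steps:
$R{\left(l \right)} = \left(4 + l\right) \left(5 + l\right)$ ($R{\left(l \right)} = \left(l + 5\right) \left(4 + l\right) = \left(5 + l\right) \left(4 + l\right) = \left(4 + l\right) \left(5 + l\right)$)
$r{\left(s,j \right)} = \frac{j}{9}$ ($r{\left(s,j \right)} = \frac{j + 0}{9} = \frac{j}{9}$)
$\frac{90884}{12 r{\left(7,R{\left(Z{\left(-1 \right)} \right)} \right)} 11} = \frac{90884}{12 \frac{20 + \left(-1\right)^{2} + 9 \left(-1\right)}{9} \cdot 11} = \frac{90884}{12 \frac{20 + 1 - 9}{9} \cdot 11} = \frac{90884}{12 \cdot \frac{1}{9} \cdot 12 \cdot 11} = \frac{90884}{12 \cdot \frac{4}{3} \cdot 11} = \frac{90884}{16 \cdot 11} = \frac{90884}{176} = 90884 \cdot \frac{1}{176} = \frac{22721}{44}$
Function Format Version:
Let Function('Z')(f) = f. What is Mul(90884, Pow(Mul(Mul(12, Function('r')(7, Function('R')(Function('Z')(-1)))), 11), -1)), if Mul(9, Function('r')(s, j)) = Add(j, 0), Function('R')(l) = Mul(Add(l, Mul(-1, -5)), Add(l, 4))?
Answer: Rational(22721, 44) ≈ 516.39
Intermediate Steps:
Function('R')(l) = Mul(Add(4, l), Add(5, l)) (Function('R')(l) = Mul(Add(l, 5), Add(4, l)) = Mul(Add(5, l), Add(4, l)) = Mul(Add(4, l), Add(5, l)))
Function('r')(s, j) = Mul(Rational(1, 9), j) (Function('r')(s, j) = Mul(Rational(1, 9), Add(j, 0)) = Mul(Rational(1, 9), j))
Mul(90884, Pow(Mul(Mul(12, Function('r')(7, Function('R')(Function('Z')(-1)))), 11), -1)) = Mul(90884, Pow(Mul(Mul(12, Mul(Rational(1, 9), Add(20, Pow(-1, 2), Mul(9, -1)))), 11), -1)) = Mul(90884, Pow(Mul(Mul(12, Mul(Rational(1, 9), Add(20, 1, -9))), 11), -1)) = Mul(90884, Pow(Mul(Mul(12, Mul(Rational(1, 9), 12)), 11), -1)) = Mul(90884, Pow(Mul(Mul(12, Rational(4, 3)), 11), -1)) = Mul(90884, Pow(Mul(16, 11), -1)) = Mul(90884, Pow(176, -1)) = Mul(90884, Rational(1, 176)) = Rational(22721, 44)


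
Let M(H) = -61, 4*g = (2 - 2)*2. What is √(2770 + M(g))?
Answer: 3*√301 ≈ 52.048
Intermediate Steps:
g = 0 (g = ((2 - 2)*2)/4 = (0*2)/4 = (¼)*0 = 0)
√(2770 + M(g)) = √(2770 - 61) = √2709 = 3*√301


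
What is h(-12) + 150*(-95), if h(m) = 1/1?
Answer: -14249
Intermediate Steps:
h(m) = 1
h(-12) + 150*(-95) = 1 + 150*(-95) = 1 - 14250 = -14249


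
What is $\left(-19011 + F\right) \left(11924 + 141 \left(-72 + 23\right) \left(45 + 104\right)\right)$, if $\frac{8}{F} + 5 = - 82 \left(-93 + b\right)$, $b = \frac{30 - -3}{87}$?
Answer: $\frac{4257753024754565}{220107} \approx 1.9344 \cdot 10^{10}$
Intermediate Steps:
$b = \frac{11}{29}$ ($b = \left(30 + 3\right) \frac{1}{87} = 33 \cdot \frac{1}{87} = \frac{11}{29} \approx 0.37931$)
$F = \frac{232}{220107}$ ($F = \frac{8}{-5 - 82 \left(-93 + \frac{11}{29}\right)} = \frac{8}{-5 - - \frac{220252}{29}} = \frac{8}{-5 + \frac{220252}{29}} = \frac{8}{\frac{220107}{29}} = 8 \cdot \frac{29}{220107} = \frac{232}{220107} \approx 0.001054$)
$\left(-19011 + F\right) \left(11924 + 141 \left(-72 + 23\right) \left(45 + 104\right)\right) = \left(-19011 + \frac{232}{220107}\right) \left(11924 + 141 \left(-72 + 23\right) \left(45 + 104\right)\right) = - \frac{4184453945 \left(11924 + 141 \left(\left(-49\right) 149\right)\right)}{220107} = - \frac{4184453945 \left(11924 + 141 \left(-7301\right)\right)}{220107} = - \frac{4184453945 \left(11924 - 1029441\right)}{220107} = \left(- \frac{4184453945}{220107}\right) \left(-1017517\right) = \frac{4257753024754565}{220107}$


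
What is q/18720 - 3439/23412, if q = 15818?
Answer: 12748039/18261360 ≈ 0.69809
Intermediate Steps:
q/18720 - 3439/23412 = 15818/18720 - 3439/23412 = 15818*(1/18720) - 3439*1/23412 = 7909/9360 - 3439/23412 = 12748039/18261360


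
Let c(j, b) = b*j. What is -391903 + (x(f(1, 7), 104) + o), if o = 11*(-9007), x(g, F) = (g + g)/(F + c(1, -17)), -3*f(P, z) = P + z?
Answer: -128145796/261 ≈ -4.9098e+5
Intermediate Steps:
f(P, z) = -P/3 - z/3 (f(P, z) = -(P + z)/3 = -P/3 - z/3)
x(g, F) = 2*g/(-17 + F) (x(g, F) = (g + g)/(F - 17*1) = (2*g)/(F - 17) = (2*g)/(-17 + F) = 2*g/(-17 + F))
o = -99077
-391903 + (x(f(1, 7), 104) + o) = -391903 + (2*(-⅓*1 - ⅓*7)/(-17 + 104) - 99077) = -391903 + (2*(-⅓ - 7/3)/87 - 99077) = -391903 + (2*(-8/3)*(1/87) - 99077) = -391903 + (-16/261 - 99077) = -391903 - 25859113/261 = -128145796/261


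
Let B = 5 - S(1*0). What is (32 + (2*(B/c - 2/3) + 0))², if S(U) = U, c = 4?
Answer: 39601/36 ≈ 1100.0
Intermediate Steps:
B = 5 (B = 5 - 0 = 5 - 1*0 = 5 + 0 = 5)
(32 + (2*(B/c - 2/3) + 0))² = (32 + (2*(5/4 - 2/3) + 0))² = (32 + (2*(5*(¼) - 2*⅓) + 0))² = (32 + (2*(5/4 - ⅔) + 0))² = (32 + (2*(7/12) + 0))² = (32 + (7/6 + 0))² = (32 + 7/6)² = (199/6)² = 39601/36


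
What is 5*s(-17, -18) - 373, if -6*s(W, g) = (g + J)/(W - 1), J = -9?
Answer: -1497/4 ≈ -374.25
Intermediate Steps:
s(W, g) = -(-9 + g)/(6*(-1 + W)) (s(W, g) = -(g - 9)/(6*(W - 1)) = -(-9 + g)/(6*(-1 + W)))
5*s(-17, -18) - 373 = 5*((9 - 1*(-18))/(6*(-1 - 17))) - 373 = 5*((⅙)*(9 + 18)/(-18)) - 373 = 5*((⅙)*(-1/18)*27) - 373 = 5*(-¼) - 373 = -5/4 - 373 = -1497/4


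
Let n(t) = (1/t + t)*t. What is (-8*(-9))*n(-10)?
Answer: 7272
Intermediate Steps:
n(t) = t*(t + 1/t) (n(t) = (t + 1/t)*t = t*(t + 1/t))
(-8*(-9))*n(-10) = (-8*(-9))*(1 + (-10)**2) = 72*(1 + 100) = 72*101 = 7272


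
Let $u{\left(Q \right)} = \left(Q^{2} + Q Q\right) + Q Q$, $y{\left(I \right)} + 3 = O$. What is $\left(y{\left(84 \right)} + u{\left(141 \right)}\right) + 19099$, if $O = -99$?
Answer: $78640$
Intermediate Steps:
$y{\left(I \right)} = -102$ ($y{\left(I \right)} = -3 - 99 = -102$)
$u{\left(Q \right)} = 3 Q^{2}$ ($u{\left(Q \right)} = \left(Q^{2} + Q^{2}\right) + Q^{2} = 2 Q^{2} + Q^{2} = 3 Q^{2}$)
$\left(y{\left(84 \right)} + u{\left(141 \right)}\right) + 19099 = \left(-102 + 3 \cdot 141^{2}\right) + 19099 = \left(-102 + 3 \cdot 19881\right) + 19099 = \left(-102 + 59643\right) + 19099 = 59541 + 19099 = 78640$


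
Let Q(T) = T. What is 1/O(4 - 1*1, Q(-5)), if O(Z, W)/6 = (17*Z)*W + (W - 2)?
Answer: -1/1572 ≈ -0.00063613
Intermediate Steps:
O(Z, W) = -12 + 6*W + 102*W*Z (O(Z, W) = 6*((17*Z)*W + (W - 2)) = 6*(17*W*Z + (-2 + W)) = 6*(-2 + W + 17*W*Z) = -12 + 6*W + 102*W*Z)
1/O(4 - 1*1, Q(-5)) = 1/(-12 + 6*(-5) + 102*(-5)*(4 - 1*1)) = 1/(-12 - 30 + 102*(-5)*(4 - 1)) = 1/(-12 - 30 + 102*(-5)*3) = 1/(-12 - 30 - 1530) = 1/(-1572) = -1/1572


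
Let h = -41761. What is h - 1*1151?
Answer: -42912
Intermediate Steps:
h - 1*1151 = -41761 - 1*1151 = -41761 - 1151 = -42912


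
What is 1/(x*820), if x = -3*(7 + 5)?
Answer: -1/29520 ≈ -3.3875e-5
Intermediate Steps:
x = -36 (x = -3*12 = -36)
1/(x*820) = 1/(-36*820) = 1/(-29520) = -1/29520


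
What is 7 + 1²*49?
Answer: 56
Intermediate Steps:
7 + 1²*49 = 7 + 1*49 = 7 + 49 = 56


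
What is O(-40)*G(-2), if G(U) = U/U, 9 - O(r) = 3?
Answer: 6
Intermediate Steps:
O(r) = 6 (O(r) = 9 - 1*3 = 9 - 3 = 6)
G(U) = 1
O(-40)*G(-2) = 6*1 = 6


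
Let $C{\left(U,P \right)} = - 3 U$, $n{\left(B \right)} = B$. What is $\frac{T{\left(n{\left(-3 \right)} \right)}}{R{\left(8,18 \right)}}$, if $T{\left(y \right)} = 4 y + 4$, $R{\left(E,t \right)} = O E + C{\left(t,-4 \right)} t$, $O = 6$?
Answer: $\frac{2}{231} \approx 0.008658$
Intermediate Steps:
$R{\left(E,t \right)} = - 3 t^{2} + 6 E$ ($R{\left(E,t \right)} = 6 E + - 3 t t = 6 E - 3 t^{2} = - 3 t^{2} + 6 E$)
$T{\left(y \right)} = 4 + 4 y$
$\frac{T{\left(n{\left(-3 \right)} \right)}}{R{\left(8,18 \right)}} = \frac{4 + 4 \left(-3\right)}{- 3 \cdot 18^{2} + 6 \cdot 8} = \frac{4 - 12}{\left(-3\right) 324 + 48} = - \frac{8}{-972 + 48} = - \frac{8}{-924} = \left(-8\right) \left(- \frac{1}{924}\right) = \frac{2}{231}$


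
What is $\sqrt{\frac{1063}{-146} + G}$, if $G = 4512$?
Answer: $\frac{\sqrt{96022594}}{146} \approx 67.117$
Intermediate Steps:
$\sqrt{\frac{1063}{-146} + G} = \sqrt{\frac{1063}{-146} + 4512} = \sqrt{1063 \left(- \frac{1}{146}\right) + 4512} = \sqrt{- \frac{1063}{146} + 4512} = \sqrt{\frac{657689}{146}} = \frac{\sqrt{96022594}}{146}$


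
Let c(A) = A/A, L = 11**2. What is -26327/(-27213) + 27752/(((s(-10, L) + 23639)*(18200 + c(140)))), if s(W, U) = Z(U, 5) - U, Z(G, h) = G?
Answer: 3776012501243/3902828945169 ≈ 0.96751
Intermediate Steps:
L = 121
c(A) = 1
s(W, U) = 0 (s(W, U) = U - U = 0)
-26327/(-27213) + 27752/(((s(-10, L) + 23639)*(18200 + c(140)))) = -26327/(-27213) + 27752/(((0 + 23639)*(18200 + 1))) = -26327*(-1/27213) + 27752/((23639*18201)) = 26327/27213 + 27752/430253439 = 3776012501243/3902828945169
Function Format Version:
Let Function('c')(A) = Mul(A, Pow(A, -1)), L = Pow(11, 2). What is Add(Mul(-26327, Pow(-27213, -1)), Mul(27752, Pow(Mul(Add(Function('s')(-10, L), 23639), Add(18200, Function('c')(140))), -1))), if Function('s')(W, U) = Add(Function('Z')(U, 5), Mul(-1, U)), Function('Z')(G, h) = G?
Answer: Rational(3776012501243, 3902828945169) ≈ 0.96751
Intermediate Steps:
L = 121
Function('c')(A) = 1
Function('s')(W, U) = 0 (Function('s')(W, U) = Add(U, Mul(-1, U)) = 0)
Add(Mul(-26327, Pow(-27213, -1)), Mul(27752, Pow(Mul(Add(Function('s')(-10, L), 23639), Add(18200, Function('c')(140))), -1))) = Add(Mul(-26327, Pow(-27213, -1)), Mul(27752, Pow(Mul(Add(0, 23639), Add(18200, 1)), -1))) = Add(Mul(-26327, Rational(-1, 27213)), Mul(27752, Pow(Mul(23639, 18201), -1))) = Add(Rational(26327, 27213), Mul(27752, Pow(430253439, -1))) = Add(Rational(26327, 27213), Mul(27752, Rational(1, 430253439))) = Add(Rational(26327, 27213), Rational(27752, 430253439)) = Rational(3776012501243, 3902828945169)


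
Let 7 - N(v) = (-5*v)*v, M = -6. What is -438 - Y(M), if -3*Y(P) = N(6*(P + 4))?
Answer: -587/3 ≈ -195.67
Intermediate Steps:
N(v) = 7 + 5*v² (N(v) = 7 - (-5*v)*v = 7 - (-5)*v² = 7 + 5*v²)
Y(P) = -7/3 - 5*(24 + 6*P)²/3 (Y(P) = -(7 + 5*(6*(P + 4))²)/3 = -(7 + 5*(6*(4 + P))²)/3 = -(7 + 5*(24 + 6*P)²)/3 = -7/3 - 5*(24 + 6*P)²/3)
-438 - Y(M) = -438 - (-7/3 - 60*(4 - 6)²) = -438 - (-7/3 - 60*(-2)²) = -438 - (-7/3 - 60*4) = -438 - (-7/3 - 240) = -438 - 1*(-727/3) = -438 + 727/3 = -587/3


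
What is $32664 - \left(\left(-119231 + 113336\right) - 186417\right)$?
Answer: $224976$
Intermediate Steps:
$32664 - \left(\left(-119231 + 113336\right) - 186417\right) = 32664 - \left(-5895 - 186417\right) = 32664 - -192312 = 32664 + 192312 = 224976$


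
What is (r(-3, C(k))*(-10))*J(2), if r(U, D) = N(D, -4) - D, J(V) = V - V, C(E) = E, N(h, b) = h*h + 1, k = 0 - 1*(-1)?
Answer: 0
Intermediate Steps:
k = 1 (k = 0 + 1 = 1)
N(h, b) = 1 + h**2 (N(h, b) = h**2 + 1 = 1 + h**2)
J(V) = 0
r(U, D) = 1 + D**2 - D (r(U, D) = (1 + D**2) - D = 1 + D**2 - D)
(r(-3, C(k))*(-10))*J(2) = ((1 + 1**2 - 1*1)*(-10))*0 = ((1 + 1 - 1)*(-10))*0 = (1*(-10))*0 = -10*0 = 0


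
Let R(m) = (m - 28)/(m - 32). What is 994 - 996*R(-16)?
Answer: 81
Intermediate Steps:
R(m) = (-28 + m)/(-32 + m)
994 - 996*R(-16) = 994 - 996*(-28 - 16)/(-32 - 16) = 994 - 996*(-44)/(-48) = 994 - (-83)*(-44)/4 = 994 - 996*11/12 = 994 - 913 = 81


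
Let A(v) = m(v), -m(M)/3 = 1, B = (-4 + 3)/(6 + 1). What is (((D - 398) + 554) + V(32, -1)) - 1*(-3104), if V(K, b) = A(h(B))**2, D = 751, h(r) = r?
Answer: 4020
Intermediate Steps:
B = -1/7 ≈ -0.14286
m(M) = -3 (m(M) = -3*1 = -3)
A(v) = -3
V(K, b) = 9 (V(K, b) = (-3)**2 = 9)
(((D - 398) + 554) + V(32, -1)) - 1*(-3104) = (((751 - 398) + 554) + 9) - 1*(-3104) = ((353 + 554) + 9) + 3104 = (907 + 9) + 3104 = 916 + 3104 = 4020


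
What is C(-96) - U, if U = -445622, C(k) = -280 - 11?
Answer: 445331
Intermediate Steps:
C(k) = -291
C(-96) - U = -291 - 1*(-445622) = -291 + 445622 = 445331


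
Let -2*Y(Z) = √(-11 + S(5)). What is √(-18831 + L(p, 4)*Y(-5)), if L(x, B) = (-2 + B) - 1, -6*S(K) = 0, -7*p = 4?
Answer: √(-75324 - 2*I*√11)/2 ≈ 0.0060423 - 137.23*I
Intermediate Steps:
p = -4/7 (p = -⅐*4 = -4/7 ≈ -0.57143)
S(K) = 0 (S(K) = -⅙*0 = 0)
Y(Z) = -I*√11/2 (Y(Z) = -√(-11 + 0)/2 = -I*√11/2)
L(x, B) = -3 + B
√(-18831 + L(p, 4)*Y(-5)) = √(-18831 + (-3 + 4)*(-I*√11/2)) = √(-18831 + 1*(-I*√11/2)) = √(-18831 - I*√11/2)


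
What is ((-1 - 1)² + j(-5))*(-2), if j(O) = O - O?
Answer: -8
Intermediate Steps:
j(O) = 0
((-1 - 1)² + j(-5))*(-2) = ((-1 - 1)² + 0)*(-2) = ((-2)² + 0)*(-2) = (4 + 0)*(-2) = 4*(-2) = -8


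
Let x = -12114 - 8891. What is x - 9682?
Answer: -30687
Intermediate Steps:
x = -21005
x - 9682 = -21005 - 9682 = -30687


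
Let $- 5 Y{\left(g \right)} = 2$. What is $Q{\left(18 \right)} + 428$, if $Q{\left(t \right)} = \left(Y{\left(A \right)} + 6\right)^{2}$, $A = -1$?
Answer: $\frac{11484}{25} \approx 459.36$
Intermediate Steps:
$Y{\left(g \right)} = - \frac{2}{5}$ ($Y{\left(g \right)} = \left(- \frac{1}{5}\right) 2 = - \frac{2}{5}$)
$Q{\left(t \right)} = \frac{784}{25}$ ($Q{\left(t \right)} = \left(- \frac{2}{5} + 6\right)^{2} = \left(\frac{28}{5}\right)^{2} = \frac{784}{25}$)
$Q{\left(18 \right)} + 428 = \frac{784}{25} + 428 = \frac{11484}{25}$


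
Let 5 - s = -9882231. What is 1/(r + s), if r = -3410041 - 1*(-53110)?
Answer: 1/6525305 ≈ 1.5325e-7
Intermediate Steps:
s = 9882236 (s = 5 - 1*(-9882231) = 5 + 9882231 = 9882236)
r = -3356931 (r = -3410041 + 53110 = -3356931)
1/(r + s) = 1/(-3356931 + 9882236) = 1/6525305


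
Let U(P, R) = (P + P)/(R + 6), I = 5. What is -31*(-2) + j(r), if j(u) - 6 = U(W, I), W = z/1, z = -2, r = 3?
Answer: 744/11 ≈ 67.636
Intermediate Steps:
W = -2 (W = -2/1 = -2*1 = -2)
U(P, R) = 2*P/(6 + R) (U(P, R) = (2*P)/(6 + R) = 2*P/(6 + R))
j(u) = 62/11 (j(u) = 6 + 2*(-2)/(6 + 5) = 6 + 2*(-2)/11 = 6 + 2*(-2)*(1/11) = 6 - 4/11 = 62/11)
-31*(-2) + j(r) = -31*(-2) + 62/11 = 62 + 62/11 = 744/11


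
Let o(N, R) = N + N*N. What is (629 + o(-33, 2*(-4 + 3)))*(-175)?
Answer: -294875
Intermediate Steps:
o(N, R) = N + N²
(629 + o(-33, 2*(-4 + 3)))*(-175) = (629 - 33*(1 - 33))*(-175) = (629 - 33*(-32))*(-175) = (629 + 1056)*(-175) = 1685*(-175) = -294875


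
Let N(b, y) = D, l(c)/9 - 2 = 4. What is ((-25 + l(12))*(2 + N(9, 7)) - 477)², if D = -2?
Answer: 227529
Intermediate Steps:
l(c) = 54 (l(c) = 18 + 9*4 = 18 + 36 = 54)
N(b, y) = -2
((-25 + l(12))*(2 + N(9, 7)) - 477)² = ((-25 + 54)*(2 - 2) - 477)² = (29*0 - 477)² = (0 - 477)² = (-477)² = 227529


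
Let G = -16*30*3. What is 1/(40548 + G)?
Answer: 1/39108 ≈ 2.5570e-5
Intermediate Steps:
G = -1440 (G = -480*3 = -1440)
1/(40548 + G) = 1/(40548 - 1440) = 1/39108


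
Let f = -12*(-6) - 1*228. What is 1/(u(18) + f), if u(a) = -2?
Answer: -1/158 ≈ -0.0063291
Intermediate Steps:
f = -156 (f = 72 - 228 = -156)
1/(u(18) + f) = 1/(-2 - 156) = 1/(-158) = -1/158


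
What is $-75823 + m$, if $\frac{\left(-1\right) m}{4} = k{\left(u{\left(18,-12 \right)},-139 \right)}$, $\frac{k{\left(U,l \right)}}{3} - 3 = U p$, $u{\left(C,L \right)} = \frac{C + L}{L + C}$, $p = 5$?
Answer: $-75919$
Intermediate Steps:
$u{\left(C,L \right)} = 1$ ($u{\left(C,L \right)} = \frac{C + L}{C + L} = 1$)
$k{\left(U,l \right)} = 9 + 15 U$ ($k{\left(U,l \right)} = 9 + 3 U 5 = 9 + 3 \cdot 5 U = 9 + 15 U$)
$m = -96$ ($m = - 4 \left(9 + 15 \cdot 1\right) = - 4 \left(9 + 15\right) = \left(-4\right) 24 = -96$)
$-75823 + m = -75823 - 96 = -75919$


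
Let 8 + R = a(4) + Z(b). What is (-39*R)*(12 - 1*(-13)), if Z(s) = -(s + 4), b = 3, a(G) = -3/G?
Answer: 61425/4 ≈ 15356.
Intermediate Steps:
Z(s) = -4 - s (Z(s) = -(4 + s) = -4 - s)
R = -63/4 (R = -8 + (-3/4 + (-4 - 1*3)) = -8 + (-3*1/4 + (-4 - 3)) = -8 + (-3/4 - 7) = -8 - 31/4 = -63/4 ≈ -15.750)
(-39*R)*(12 - 1*(-13)) = (-39*(-63/4))*(12 - 1*(-13)) = 2457*(12 + 13)/4 = (2457/4)*25 = 61425/4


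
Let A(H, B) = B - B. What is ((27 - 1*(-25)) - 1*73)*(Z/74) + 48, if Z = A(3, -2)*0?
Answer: 48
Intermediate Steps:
A(H, B) = 0
Z = 0 (Z = 0*0 = 0)
((27 - 1*(-25)) - 1*73)*(Z/74) + 48 = ((27 - 1*(-25)) - 1*73)*(0/74) + 48 = ((27 + 25) - 73)*(0*(1/74)) + 48 = (52 - 73)*0 + 48 = -21*0 + 48 = 0 + 48 = 48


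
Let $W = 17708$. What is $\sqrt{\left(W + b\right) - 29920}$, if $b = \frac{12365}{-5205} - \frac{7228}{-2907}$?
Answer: $\frac{i \sqrt{1380668315556289}}{336243} \approx 110.51 i$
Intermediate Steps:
$b = \frac{111779}{1008729}$ ($b = 12365 \left(- \frac{1}{5205}\right) - - \frac{7228}{2907} = - \frac{2473}{1041} + \frac{7228}{2907} = \frac{111779}{1008729} \approx 0.11081$)
$\sqrt{\left(W + b\right) - 29920} = \sqrt{\left(17708 + \frac{111779}{1008729}\right) - 29920} = \sqrt{\frac{17862684911}{1008729} - 29920} = \sqrt{- \frac{12318486769}{1008729}} = \frac{i \sqrt{1380668315556289}}{336243}$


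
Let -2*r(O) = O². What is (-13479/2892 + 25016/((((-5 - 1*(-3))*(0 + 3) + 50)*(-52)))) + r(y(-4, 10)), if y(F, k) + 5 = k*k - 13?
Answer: -465608137/137852 ≈ -3377.6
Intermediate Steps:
y(F, k) = -18 + k² (y(F, k) = -5 + (k*k - 13) = -5 + (k² - 13) = -5 + (-13 + k²) = -18 + k²)
r(O) = -O²/2
(-13479/2892 + 25016/((((-5 - 1*(-3))*(0 + 3) + 50)*(-52)))) + r(y(-4, 10)) = (-13479/2892 + 25016/((((-5 - 1*(-3))*(0 + 3) + 50)*(-52)))) - (-18 + 10²)²/2 = (-13479*1/2892 + 25016/((((-5 + 3)*3 + 50)*(-52)))) - (-18 + 100)²/2 = (-4493/964 + 25016/(((-2*3 + 50)*(-52)))) - ½*82² = (-4493/964 + 25016/(((-6 + 50)*(-52)))) - ½*6724 = (-4493/964 + 25016/((44*(-52)))) - 3362 = (-4493/964 + 25016/(-2288)) - 3362 = (-4493/964 + 25016*(-1/2288)) - 3362 = (-4493/964 - 3127/286) - 3362 = -2149713/137852 - 3362 = -465608137/137852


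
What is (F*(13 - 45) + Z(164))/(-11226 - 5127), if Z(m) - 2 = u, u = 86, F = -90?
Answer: -2968/16353 ≈ -0.18150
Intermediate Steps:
Z(m) = 88 (Z(m) = 2 + 86 = 88)
(F*(13 - 45) + Z(164))/(-11226 - 5127) = (-90*(13 - 45) + 88)/(-11226 - 5127) = (-90*(-32) + 88)/(-16353) = (2880 + 88)*(-1/16353) = 2968*(-1/16353) = -2968/16353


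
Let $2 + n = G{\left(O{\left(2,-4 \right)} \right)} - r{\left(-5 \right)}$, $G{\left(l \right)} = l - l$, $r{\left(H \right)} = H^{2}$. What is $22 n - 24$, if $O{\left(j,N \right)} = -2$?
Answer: $-618$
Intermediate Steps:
$G{\left(l \right)} = 0$
$n = -27$ ($n = -2 + \left(0 - \left(-5\right)^{2}\right) = -2 + \left(0 - 25\right) = -2 - 25 = -27$)
$22 n - 24 = 22 \left(-27\right) - 24 = -594 - 24 = -618$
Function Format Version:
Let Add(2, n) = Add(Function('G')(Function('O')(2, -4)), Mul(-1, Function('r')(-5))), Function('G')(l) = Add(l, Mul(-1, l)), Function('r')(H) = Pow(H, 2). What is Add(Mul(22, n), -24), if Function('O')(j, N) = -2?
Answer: -618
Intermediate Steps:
Function('G')(l) = 0
n = -27 (n = Add(-2, Add(0, Mul(-1, Pow(-5, 2)))) = Add(-2, Add(0, Mul(-1, 25))) = Add(-2, Add(0, -25)) = Add(-2, -25) = -27)
Add(Mul(22, n), -24) = Add(Mul(22, -27), -24) = Add(-594, -24) = -618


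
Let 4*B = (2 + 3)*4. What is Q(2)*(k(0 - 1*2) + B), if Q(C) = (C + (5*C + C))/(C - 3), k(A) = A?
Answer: -42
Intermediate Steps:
B = 5 (B = ((2 + 3)*4)/4 = (5*4)/4 = (1/4)*20 = 5)
Q(C) = 7*C/(-3 + C) (Q(C) = (C + 6*C)/(-3 + C) = (7*C)/(-3 + C) = 7*C/(-3 + C))
Q(2)*(k(0 - 1*2) + B) = (7*2/(-3 + 2))*((0 - 1*2) + 5) = (7*2/(-1))*((0 - 2) + 5) = (7*2*(-1))*(-2 + 5) = -14*3 = -42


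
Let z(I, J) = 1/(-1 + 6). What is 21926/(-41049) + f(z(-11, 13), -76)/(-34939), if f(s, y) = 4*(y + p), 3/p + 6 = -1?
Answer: -5274662738/10039477077 ≈ -0.52539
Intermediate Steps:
z(I, J) = ⅕ (z(I, J) = 1/5 = ⅕)
p = -3/7 (p = 3/(-6 - 1) = 3/(-7) = 3*(-⅐) = -3/7 ≈ -0.42857)
f(s, y) = -12/7 + 4*y (f(s, y) = 4*(y - 3/7) = 4*(-3/7 + y) = -12/7 + 4*y)
21926/(-41049) + f(z(-11, 13), -76)/(-34939) = 21926/(-41049) + (-12/7 + 4*(-76))/(-34939) = 21926*(-1/41049) + (-12/7 - 304)*(-1/34939) = -21926/41049 - 2140/7*(-1/34939) = -21926/41049 + 2140/244573 = -5274662738/10039477077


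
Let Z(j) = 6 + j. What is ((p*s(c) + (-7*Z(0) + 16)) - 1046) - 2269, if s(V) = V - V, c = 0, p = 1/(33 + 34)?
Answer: -3341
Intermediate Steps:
p = 1/67 ≈ 0.014925
s(V) = 0
((p*s(c) + (-7*Z(0) + 16)) - 1046) - 2269 = (((1/67)*0 + (-7*(6 + 0) + 16)) - 1046) - 2269 = ((0 + (-7*6 + 16)) - 1046) - 2269 = ((0 + (-42 + 16)) - 1046) - 2269 = ((0 - 26) - 1046) - 2269 = (-26 - 1046) - 2269 = -1072 - 2269 = -3341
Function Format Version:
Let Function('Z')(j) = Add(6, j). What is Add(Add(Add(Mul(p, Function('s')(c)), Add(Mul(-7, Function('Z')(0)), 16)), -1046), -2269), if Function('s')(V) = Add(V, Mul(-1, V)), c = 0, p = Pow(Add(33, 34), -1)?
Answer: -3341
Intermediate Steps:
p = Rational(1, 67) (p = Pow(67, -1) = Rational(1, 67) ≈ 0.014925)
Function('s')(V) = 0
Add(Add(Add(Mul(p, Function('s')(c)), Add(Mul(-7, Function('Z')(0)), 16)), -1046), -2269) = Add(Add(Add(Mul(Rational(1, 67), 0), Add(Mul(-7, Add(6, 0)), 16)), -1046), -2269) = Add(Add(Add(0, Add(Mul(-7, 6), 16)), -1046), -2269) = Add(Add(Add(0, Add(-42, 16)), -1046), -2269) = Add(Add(Add(0, -26), -1046), -2269) = Add(Add(-26, -1046), -2269) = Add(-1072, -2269) = -3341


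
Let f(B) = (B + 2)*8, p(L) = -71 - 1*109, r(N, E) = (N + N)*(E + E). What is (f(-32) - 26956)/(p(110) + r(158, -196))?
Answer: 6799/31013 ≈ 0.21923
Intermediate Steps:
r(N, E) = 4*E*N (r(N, E) = (2*N)*(2*E) = 4*E*N)
p(L) = -180 (p(L) = -71 - 109 = -180)
f(B) = 16 + 8*B (f(B) = (2 + B)*8 = 16 + 8*B)
(f(-32) - 26956)/(p(110) + r(158, -196)) = ((16 + 8*(-32)) - 26956)/(-180 + 4*(-196)*158) = ((16 - 256) - 26956)/(-180 - 123872) = (-240 - 26956)/(-124052) = -27196*(-1/124052) = 6799/31013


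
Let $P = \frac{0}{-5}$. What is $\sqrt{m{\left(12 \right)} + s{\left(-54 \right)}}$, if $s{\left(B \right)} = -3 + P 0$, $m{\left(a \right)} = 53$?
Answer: $5 \sqrt{2} \approx 7.0711$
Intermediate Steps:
$P = 0$ ($P = 0 \left(- \frac{1}{5}\right) = 0$)
$s{\left(B \right)} = -3$ ($s{\left(B \right)} = -3 + 0 \cdot 0 = -3 + 0 = -3$)
$\sqrt{m{\left(12 \right)} + s{\left(-54 \right)}} = \sqrt{53 - 3} = \sqrt{50} = 5 \sqrt{2}$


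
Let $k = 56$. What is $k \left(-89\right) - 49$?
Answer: $-5033$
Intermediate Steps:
$k \left(-89\right) - 49 = 56 \left(-89\right) - 49 = -4984 - 49 = -5033$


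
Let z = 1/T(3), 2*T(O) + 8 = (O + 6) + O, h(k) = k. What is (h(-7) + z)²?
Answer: 169/4 ≈ 42.250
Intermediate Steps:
T(O) = -1 + O (T(O) = -4 + ((O + 6) + O)/2 = -4 + ((6 + O) + O)/2 = -4 + (6 + 2*O)/2 = -4 + (3 + O) = -1 + O)
z = ½ (z = 1/(-1 + 3) = 1/2 = ½ ≈ 0.50000)
(h(-7) + z)² = (-7 + ½)² = (-13/2)² = 169/4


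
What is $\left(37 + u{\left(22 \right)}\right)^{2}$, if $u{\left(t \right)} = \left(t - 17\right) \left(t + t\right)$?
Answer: $66049$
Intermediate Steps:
$u{\left(t \right)} = 2 t \left(-17 + t\right)$ ($u{\left(t \right)} = \left(-17 + t\right) 2 t = 2 t \left(-17 + t\right)$)
$\left(37 + u{\left(22 \right)}\right)^{2} = \left(37 + 2 \cdot 22 \left(-17 + 22\right)\right)^{2} = \left(37 + 2 \cdot 22 \cdot 5\right)^{2} = \left(37 + 220\right)^{2} = 257^{2} = 66049$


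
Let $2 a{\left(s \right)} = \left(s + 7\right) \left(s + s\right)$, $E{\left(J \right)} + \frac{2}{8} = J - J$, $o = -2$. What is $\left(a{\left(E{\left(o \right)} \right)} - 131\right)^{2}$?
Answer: $\frac{4507129}{256} \approx 17606.0$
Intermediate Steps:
$E{\left(J \right)} = - \frac{1}{4}$ ($E{\left(J \right)} = - \frac{1}{4} + \left(J - J\right) = - \frac{1}{4} + 0 = - \frac{1}{4}$)
$a{\left(s \right)} = s \left(7 + s\right)$ ($a{\left(s \right)} = \frac{\left(s + 7\right) \left(s + s\right)}{2} = \frac{\left(7 + s\right) 2 s}{2} = \frac{2 s \left(7 + s\right)}{2} = s \left(7 + s\right)$)
$\left(a{\left(E{\left(o \right)} \right)} - 131\right)^{2} = \left(- \frac{7 - \frac{1}{4}}{4} - 131\right)^{2} = \left(\left(- \frac{1}{4}\right) \frac{27}{4} - 131\right)^{2} = \left(- \frac{27}{16} - 131\right)^{2} = \left(- \frac{2123}{16}\right)^{2} = \frac{4507129}{256}$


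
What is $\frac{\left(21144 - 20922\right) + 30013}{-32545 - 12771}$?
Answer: $- \frac{30235}{45316} \approx -0.6672$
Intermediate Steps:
$\frac{\left(21144 - 20922\right) + 30013}{-32545 - 12771} = \frac{\left(21144 - 20922\right) + 30013}{-45316} = \left(222 + 30013\right) \left(- \frac{1}{45316}\right) = 30235 \left(- \frac{1}{45316}\right) = - \frac{30235}{45316}$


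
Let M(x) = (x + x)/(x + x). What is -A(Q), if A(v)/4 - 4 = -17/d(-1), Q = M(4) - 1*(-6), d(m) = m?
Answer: -84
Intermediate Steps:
M(x) = 1 (M(x) = (2*x)/((2*x)) = (2*x)*(1/(2*x)) = 1)
Q = 7 (Q = 1 - 1*(-6) = 1 + 6 = 7)
A(v) = 84 (A(v) = 16 + 4*(-17/(-1)) = 16 + 4*(-17*(-1)) = 16 + 4*17 = 16 + 68 = 84)
-A(Q) = -1*84 = -84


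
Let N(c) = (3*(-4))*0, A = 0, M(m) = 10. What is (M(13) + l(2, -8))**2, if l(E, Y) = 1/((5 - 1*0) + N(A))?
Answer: 2601/25 ≈ 104.04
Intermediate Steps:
N(c) = 0 (N(c) = -12*0 = 0)
l(E, Y) = 1/5 (l(E, Y) = 1/((5 - 1*0) + 0) = 1/((5 + 0) + 0) = 1/(5 + 0) = 1/5)
(M(13) + l(2, -8))**2 = (10 + 1/5)**2 = (51/5)**2 = 2601/25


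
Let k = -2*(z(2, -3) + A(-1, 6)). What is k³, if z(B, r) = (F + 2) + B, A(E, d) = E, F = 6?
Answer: -5832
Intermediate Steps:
z(B, r) = 8 + B (z(B, r) = (6 + 2) + B = 8 + B)
k = -18 (k = -2*((8 + 2) - 1) = -2*(10 - 1) = -2*9 = -18)
k³ = (-18)³ = -5832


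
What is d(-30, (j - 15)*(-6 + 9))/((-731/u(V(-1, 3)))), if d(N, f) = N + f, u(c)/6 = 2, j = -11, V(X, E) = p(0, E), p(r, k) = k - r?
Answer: 1296/731 ≈ 1.7729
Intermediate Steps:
V(X, E) = E (V(X, E) = E - 1*0 = E + 0 = E)
u(c) = 12 (u(c) = 6*2 = 12)
d(-30, (j - 15)*(-6 + 9))/((-731/u(V(-1, 3)))) = (-30 + (-11 - 15)*(-6 + 9))/((-731/12)) = (-30 - 26*3)/((-731*1/12)) = (-30 - 78)/(-731/12) = -108*(-12/731) = 1296/731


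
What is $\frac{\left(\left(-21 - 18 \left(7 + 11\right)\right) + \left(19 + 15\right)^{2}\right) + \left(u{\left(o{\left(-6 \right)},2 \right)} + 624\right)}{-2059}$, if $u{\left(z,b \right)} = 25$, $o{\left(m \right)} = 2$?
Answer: $- \frac{1460}{2059} \approx -0.70908$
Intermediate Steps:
$\frac{\left(\left(-21 - 18 \left(7 + 11\right)\right) + \left(19 + 15\right)^{2}\right) + \left(u{\left(o{\left(-6 \right)},2 \right)} + 624\right)}{-2059} = \frac{\left(\left(-21 - 18 \left(7 + 11\right)\right) + \left(19 + 15\right)^{2}\right) + \left(25 + 624\right)}{-2059} = \left(\left(\left(-21 - 324\right) + 34^{2}\right) + 649\right) \left(- \frac{1}{2059}\right) = \left(\left(\left(-21 - 324\right) + 1156\right) + 649\right) \left(- \frac{1}{2059}\right) = \left(\left(-345 + 1156\right) + 649\right) \left(- \frac{1}{2059}\right) = \left(811 + 649\right) \left(- \frac{1}{2059}\right) = 1460 \left(- \frac{1}{2059}\right) = - \frac{1460}{2059}$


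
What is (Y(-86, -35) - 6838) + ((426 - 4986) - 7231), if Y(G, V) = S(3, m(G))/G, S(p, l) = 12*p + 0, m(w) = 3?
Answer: -801065/43 ≈ -18629.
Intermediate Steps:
S(p, l) = 12*p
Y(G, V) = 36/G (Y(G, V) = (12*3)/G = 36/G)
(Y(-86, -35) - 6838) + ((426 - 4986) - 7231) = (36/(-86) - 6838) + ((426 - 4986) - 7231) = (36*(-1/86) - 6838) + (-4560 - 7231) = (-18/43 - 6838) - 11791 = -294052/43 - 11791 = -801065/43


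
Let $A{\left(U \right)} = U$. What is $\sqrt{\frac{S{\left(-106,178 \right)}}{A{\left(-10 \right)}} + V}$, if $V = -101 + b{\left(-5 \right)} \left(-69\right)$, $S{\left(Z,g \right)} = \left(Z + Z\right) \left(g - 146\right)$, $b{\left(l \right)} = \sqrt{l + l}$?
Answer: $\frac{\sqrt{14435 - 1725 i \sqrt{10}}}{5} \approx 24.44 - 4.4639 i$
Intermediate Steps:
$b{\left(l \right)} = \sqrt{2} \sqrt{l}$ ($b{\left(l \right)} = \sqrt{2 l} = \sqrt{2} \sqrt{l}$)
$S{\left(Z,g \right)} = 2 Z \left(-146 + g\right)$
$V = -101 - 69 i \sqrt{10}$ ($V = -101 + \sqrt{2} \sqrt{-5} \left(-69\right) = -101 + \sqrt{2} i \sqrt{5} \left(-69\right) = -101 + i \sqrt{10} \left(-69\right) = -101 - 69 i \sqrt{10} \approx -101.0 - 218.2 i$)
$\sqrt{\frac{S{\left(-106,178 \right)}}{A{\left(-10 \right)}} + V} = \sqrt{\frac{2 \left(-106\right) \left(-146 + 178\right)}{-10} - \left(101 + 69 i \sqrt{10}\right)} = \sqrt{2 \left(-106\right) 32 \left(- \frac{1}{10}\right) - \left(101 + 69 i \sqrt{10}\right)} = \sqrt{\left(-6784\right) \left(- \frac{1}{10}\right) - \left(101 + 69 i \sqrt{10}\right)} = \sqrt{\frac{3392}{5} - \left(101 + 69 i \sqrt{10}\right)} = \sqrt{\frac{2887}{5} - 69 i \sqrt{10}}$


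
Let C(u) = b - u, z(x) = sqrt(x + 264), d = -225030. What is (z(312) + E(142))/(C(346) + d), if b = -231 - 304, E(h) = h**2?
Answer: -2884/32273 ≈ -0.089363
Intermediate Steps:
b = -535
z(x) = sqrt(264 + x)
C(u) = -535 - u
(z(312) + E(142))/(C(346) + d) = (sqrt(264 + 312) + 142**2)/((-535 - 1*346) - 225030) = (sqrt(576) + 20164)/((-535 - 346) - 225030) = (24 + 20164)/(-881 - 225030) = 20188/(-225911) = 20188*(-1/225911) = -2884/32273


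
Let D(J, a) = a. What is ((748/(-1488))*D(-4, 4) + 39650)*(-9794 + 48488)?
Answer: 47558318174/31 ≈ 1.5341e+9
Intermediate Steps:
((748/(-1488))*D(-4, 4) + 39650)*(-9794 + 48488) = ((748/(-1488))*4 + 39650)*(-9794 + 48488) = ((748*(-1/1488))*4 + 39650)*38694 = (-187/372*4 + 39650)*38694 = (-187/93 + 39650)*38694 = (3687263/93)*38694 = 47558318174/31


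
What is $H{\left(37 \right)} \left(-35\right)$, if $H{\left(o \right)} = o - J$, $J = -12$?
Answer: $-1715$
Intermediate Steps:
$H{\left(o \right)} = 12 + o$ ($H{\left(o \right)} = o - -12 = o + 12 = 12 + o$)
$H{\left(37 \right)} \left(-35\right) = \left(12 + 37\right) \left(-35\right) = 49 \left(-35\right) = -1715$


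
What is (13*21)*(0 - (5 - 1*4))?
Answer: -273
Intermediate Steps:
(13*21)*(0 - (5 - 1*4)) = 273*(0 - (5 - 4)) = 273*(0 - 1*1) = 273*(0 - 1) = 273*(-1) = -273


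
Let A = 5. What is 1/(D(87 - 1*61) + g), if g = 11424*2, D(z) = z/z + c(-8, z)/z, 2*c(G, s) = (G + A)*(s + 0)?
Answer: 2/45695 ≈ 4.3768e-5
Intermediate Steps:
c(G, s) = s*(5 + G)/2 (c(G, s) = ((G + 5)*(s + 0))/2 = ((5 + G)*s)/2 = (s*(5 + G))/2 = s*(5 + G)/2)
D(z) = -1/2 (D(z) = z/z + (z*(5 - 8)/2)/z = 1 + ((1/2)*z*(-3))/z = 1 + (-3*z/2)/z = 1 - 3/2 = -1/2)
g = 22848
1/(D(87 - 1*61) + g) = 1/(-1/2 + 22848) = 1/(45695/2) = 2/45695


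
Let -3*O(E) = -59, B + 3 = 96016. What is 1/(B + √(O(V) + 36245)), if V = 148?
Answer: 288039/27655379713 - √326382/27655379713 ≈ 1.0395e-5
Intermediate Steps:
B = 96013 (B = -3 + 96016 = 96013)
O(E) = 59/3 (O(E) = -⅓*(-59) = 59/3)
1/(B + √(O(V) + 36245)) = 1/(96013 + √(59/3 + 36245)) = 1/(96013 + √(108794/3)) = 1/(96013 + √326382/3)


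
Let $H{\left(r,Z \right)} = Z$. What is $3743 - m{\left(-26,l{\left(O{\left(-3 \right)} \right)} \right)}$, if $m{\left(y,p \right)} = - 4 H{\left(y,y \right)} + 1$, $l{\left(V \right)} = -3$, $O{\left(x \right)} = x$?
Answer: $3638$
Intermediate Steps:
$m{\left(y,p \right)} = 1 - 4 y$ ($m{\left(y,p \right)} = - 4 y + 1 = 1 - 4 y$)
$3743 - m{\left(-26,l{\left(O{\left(-3 \right)} \right)} \right)} = 3743 - \left(1 - -104\right) = 3743 - \left(1 + 104\right) = 3743 - 105 = 3638$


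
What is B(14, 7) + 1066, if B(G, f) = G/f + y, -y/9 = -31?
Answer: 1347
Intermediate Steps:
y = 279 (y = -9*(-31) = 279)
B(G, f) = 279 + G/f (B(G, f) = G/f + 279 = 279 + G/f)
B(14, 7) + 1066 = (279 + 14/7) + 1066 = (279 + 14*(⅐)) + 1066 = (279 + 2) + 1066 = 281 + 1066 = 1347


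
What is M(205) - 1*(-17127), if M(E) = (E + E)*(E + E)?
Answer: 185227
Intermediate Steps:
M(E) = 4*E**2 (M(E) = (2*E)*(2*E) = 4*E**2)
M(205) - 1*(-17127) = 4*205**2 - 1*(-17127) = 4*42025 + 17127 = 168100 + 17127 = 185227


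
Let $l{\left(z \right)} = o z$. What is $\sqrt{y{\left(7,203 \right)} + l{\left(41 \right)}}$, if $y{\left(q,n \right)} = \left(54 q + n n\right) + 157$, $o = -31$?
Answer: $3 \sqrt{4497} \approx 201.18$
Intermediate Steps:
$y{\left(q,n \right)} = 157 + n^{2} + 54 q$ ($y{\left(q,n \right)} = \left(54 q + n^{2}\right) + 157 = \left(n^{2} + 54 q\right) + 157 = 157 + n^{2} + 54 q$)
$l{\left(z \right)} = - 31 z$
$\sqrt{y{\left(7,203 \right)} + l{\left(41 \right)}} = \sqrt{\left(157 + 203^{2} + 54 \cdot 7\right) - 1271} = \sqrt{\left(157 + 41209 + 378\right) - 1271} = \sqrt{41744 - 1271} = \sqrt{40473} = 3 \sqrt{4497}$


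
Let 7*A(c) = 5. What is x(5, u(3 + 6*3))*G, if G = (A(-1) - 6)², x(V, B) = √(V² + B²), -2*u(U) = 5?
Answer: 6845*√5/98 ≈ 156.18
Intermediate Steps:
u(U) = -5/2 (u(U) = -½*5 = -5/2)
A(c) = 5/7 (A(c) = (⅐)*5 = 5/7)
x(V, B) = √(B² + V²)
G = 1369/49 (G = (5/7 - 6)² = (-37/7)² = 1369/49 ≈ 27.939)
x(5, u(3 + 6*3))*G = √((-5/2)² + 5²)*(1369/49) = √(25/4 + 25)*(1369/49) = √(125/4)*(1369/49) = (5*√5/2)*(1369/49) = 6845*√5/98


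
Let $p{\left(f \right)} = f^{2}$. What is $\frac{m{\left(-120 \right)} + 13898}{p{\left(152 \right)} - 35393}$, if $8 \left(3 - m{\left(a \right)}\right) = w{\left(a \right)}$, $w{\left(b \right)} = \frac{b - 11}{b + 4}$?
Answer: $- \frac{12899997}{11404192} \approx -1.1312$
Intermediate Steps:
$w{\left(b \right)} = \frac{-11 + b}{4 + b}$
$m{\left(a \right)} = 3 - \frac{-11 + a}{8 \left(4 + a\right)}$ ($m{\left(a \right)} = 3 - \frac{\frac{1}{4 + a} \left(-11 + a\right)}{8} = 3 - \frac{-11 + a}{8 \left(4 + a\right)}$)
$\frac{m{\left(-120 \right)} + 13898}{p{\left(152 \right)} - 35393} = \frac{\frac{107 + 23 \left(-120\right)}{8 \left(4 - 120\right)} + 13898}{152^{2} - 35393} = \frac{\frac{107 - 2760}{8 \left(-116\right)} + 13898}{23104 - 35393} = \frac{\frac{1}{8} \left(- \frac{1}{116}\right) \left(-2653\right) + 13898}{-12289} = \left(\frac{2653}{928} + 13898\right) \left(- \frac{1}{12289}\right) = \frac{12899997}{928} \left(- \frac{1}{12289}\right) = - \frac{12899997}{11404192}$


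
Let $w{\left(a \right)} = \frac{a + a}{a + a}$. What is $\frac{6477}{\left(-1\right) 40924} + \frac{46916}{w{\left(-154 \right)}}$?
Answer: $\frac{1919983907}{40924} \approx 46916.0$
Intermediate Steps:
$w{\left(a \right)} = 1$ ($w{\left(a \right)} = \frac{2 a}{2 a} = 2 a \frac{1}{2 a} = 1$)
$\frac{6477}{\left(-1\right) 40924} + \frac{46916}{w{\left(-154 \right)}} = \frac{6477}{\left(-1\right) 40924} + \frac{46916}{1} = \frac{6477}{-40924} + 46916 \cdot 1 = 6477 \left(- \frac{1}{40924}\right) + 46916 = - \frac{6477}{40924} + 46916 = \frac{1919983907}{40924}$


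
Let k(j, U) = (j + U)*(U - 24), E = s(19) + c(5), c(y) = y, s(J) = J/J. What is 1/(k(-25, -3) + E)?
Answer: 1/762 ≈ 0.0013123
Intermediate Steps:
s(J) = 1
E = 6 (E = 1 + 5 = 6)
k(j, U) = (-24 + U)*(U + j) (k(j, U) = (U + j)*(-24 + U) = (-24 + U)*(U + j))
1/(k(-25, -3) + E) = 1/(((-3)² - 24*(-3) - 24*(-25) - 3*(-25)) + 6) = 1/((9 + 72 + 600 + 75) + 6) = 1/(756 + 6) = 1/762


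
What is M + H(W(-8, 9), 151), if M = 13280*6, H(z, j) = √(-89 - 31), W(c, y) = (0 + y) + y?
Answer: 79680 + 2*I*√30 ≈ 79680.0 + 10.954*I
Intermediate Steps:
W(c, y) = 2*y (W(c, y) = y + y = 2*y)
H(z, j) = 2*I*√30 (H(z, j) = √(-120) = 2*I*√30)
M = 79680
M + H(W(-8, 9), 151) = 79680 + 2*I*√30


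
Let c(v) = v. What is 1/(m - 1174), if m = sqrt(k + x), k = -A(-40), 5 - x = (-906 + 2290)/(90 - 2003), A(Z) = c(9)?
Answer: -1122931/1318324128 - I*sqrt(2997671)/1318324128 ≈ -0.00085179 - 1.3133e-6*I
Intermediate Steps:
A(Z) = 9
x = 10949/1913 (x = 5 - (-906 + 2290)/(90 - 2003) = 5 - 1384/(-1913) = 5 - 1384*(-1)/1913 = 5 - 1*(-1384/1913) = 5 + 1384/1913 = 10949/1913 ≈ 5.7235)
k = -9 (k = -1*9 = -9)
m = 2*I*sqrt(2997671)/1913 (m = sqrt(-9 + 10949/1913) = sqrt(-6268/1913) = 2*I*sqrt(2997671)/1913 ≈ 1.8101*I)
1/(m - 1174) = 1/(2*I*sqrt(2997671)/1913 - 1174) = 1/(-1174 + 2*I*sqrt(2997671)/1913)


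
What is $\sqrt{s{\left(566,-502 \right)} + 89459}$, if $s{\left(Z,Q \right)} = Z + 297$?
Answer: $\sqrt{90322} \approx 300.54$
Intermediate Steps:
$s{\left(Z,Q \right)} = 297 + Z$
$\sqrt{s{\left(566,-502 \right)} + 89459} = \sqrt{\left(297 + 566\right) + 89459} = \sqrt{863 + 89459} = \sqrt{90322}$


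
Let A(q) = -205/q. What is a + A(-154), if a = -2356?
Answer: -362619/154 ≈ -2354.7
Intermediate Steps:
a + A(-154) = -2356 - 205/(-154) = -2356 - 205*(-1/154) = -2356 + 205/154 = -362619/154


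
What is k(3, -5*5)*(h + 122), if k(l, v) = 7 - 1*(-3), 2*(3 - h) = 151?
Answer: 495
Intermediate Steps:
h = -145/2 (h = 3 - 1/2*151 = 3 - 151/2 = -145/2 ≈ -72.500)
k(l, v) = 10 (k(l, v) = 7 + 3 = 10)
k(3, -5*5)*(h + 122) = 10*(-145/2 + 122) = 10*(99/2) = 495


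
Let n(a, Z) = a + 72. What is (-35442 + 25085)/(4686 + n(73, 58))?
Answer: -10357/4831 ≈ -2.1439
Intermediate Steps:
n(a, Z) = 72 + a
(-35442 + 25085)/(4686 + n(73, 58)) = (-35442 + 25085)/(4686 + (72 + 73)) = -10357/(4686 + 145) = -10357/4831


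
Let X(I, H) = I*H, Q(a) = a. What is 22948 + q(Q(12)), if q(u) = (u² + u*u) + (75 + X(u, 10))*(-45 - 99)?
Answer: -4844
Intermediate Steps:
X(I, H) = H*I
q(u) = -10800 - 1440*u + 2*u² (q(u) = (u² + u*u) + (75 + 10*u)*(-45 - 99) = (u² + u²) + (75 + 10*u)*(-144) = 2*u² + (-10800 - 1440*u) = -10800 - 1440*u + 2*u²)
22948 + q(Q(12)) = 22948 + (-10800 - 1440*12 + 2*12²) = 22948 + (-10800 - 17280 + 2*144) = 22948 + (-10800 - 17280 + 288) = 22948 - 27792 = -4844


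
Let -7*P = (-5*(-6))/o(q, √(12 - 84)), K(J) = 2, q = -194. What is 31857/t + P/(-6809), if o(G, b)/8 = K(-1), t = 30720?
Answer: 506152597/488069120 ≈ 1.0371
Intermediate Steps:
o(G, b) = 16 (o(G, b) = 8*2 = 16)
P = -15/56 (P = -(-5*(-6))/(7*16) = -30/(7*16) = -⅐*15/8 = -15/56 ≈ -0.26786)
31857/t + P/(-6809) = 31857/30720 - 15/56/(-6809) = 31857*(1/30720) - 15/56*(-1/6809) = 10619/10240 + 15/381304 = 506152597/488069120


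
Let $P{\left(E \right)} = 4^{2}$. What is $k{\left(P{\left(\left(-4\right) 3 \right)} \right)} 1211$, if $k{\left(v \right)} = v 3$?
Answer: $58128$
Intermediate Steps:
$P{\left(E \right)} = 16$
$k{\left(v \right)} = 3 v$
$k{\left(P{\left(\left(-4\right) 3 \right)} \right)} 1211 = 3 \cdot 16 \cdot 1211 = 48 \cdot 1211 = 58128$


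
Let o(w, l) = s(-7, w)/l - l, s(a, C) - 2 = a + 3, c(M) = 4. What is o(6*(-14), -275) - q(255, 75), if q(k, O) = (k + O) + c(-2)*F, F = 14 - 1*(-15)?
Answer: -47023/275 ≈ -170.99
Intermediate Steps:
s(a, C) = 5 + a (s(a, C) = 2 + (a + 3) = 2 + (3 + a) = 5 + a)
F = 29 (F = 14 + 15 = 29)
o(w, l) = -l - 2/l (o(w, l) = (5 - 7)/l - l = -2/l - l = -l - 2/l)
q(k, O) = 116 + O + k (q(k, O) = (k + O) + 4*29 = (O + k) + 116 = 116 + O + k)
o(6*(-14), -275) - q(255, 75) = (-1*(-275) - 2/(-275)) - (116 + 75 + 255) = (275 - 2*(-1/275)) - 1*446 = (275 + 2/275) - 446 = 75627/275 - 446 = -47023/275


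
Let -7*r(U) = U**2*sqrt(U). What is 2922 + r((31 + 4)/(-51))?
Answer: 2922 - 175*I*sqrt(1785)/132651 ≈ 2922.0 - 0.055737*I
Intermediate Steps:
r(U) = -U**(5/2)/7 (r(U) = -U**2*sqrt(U)/7 = -U**(5/2)/7)
2922 + r((31 + 4)/(-51)) = 2922 - (31 + 4)**(5/2)*(I*sqrt(51)/132651)/7 = 2922 - 1225*I*sqrt(1785)/132651/7 = 2922 - 175*I*sqrt(1785)/132651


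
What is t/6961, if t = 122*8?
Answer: 976/6961 ≈ 0.14021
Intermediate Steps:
t = 976
t/6961 = 976/6961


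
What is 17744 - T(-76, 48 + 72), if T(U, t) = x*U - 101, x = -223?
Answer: 897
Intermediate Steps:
T(U, t) = -101 - 223*U (T(U, t) = -223*U - 101 = -101 - 223*U)
17744 - T(-76, 48 + 72) = 17744 - (-101 - 223*(-76)) = 17744 - (-101 + 16948) = 17744 - 1*16847 = 17744 - 16847 = 897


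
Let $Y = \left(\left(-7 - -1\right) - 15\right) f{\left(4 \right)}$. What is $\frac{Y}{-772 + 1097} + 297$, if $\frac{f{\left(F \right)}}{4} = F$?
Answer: $\frac{96189}{325} \approx 295.97$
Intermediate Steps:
$f{\left(F \right)} = 4 F$
$Y = -336$ ($Y = \left(\left(-7 - -1\right) - 15\right) 4 \cdot 4 = \left(\left(-7 + 1\right) - 15\right) 16 = \left(-6 - 15\right) 16 = \left(-21\right) 16 = -336$)
$\frac{Y}{-772 + 1097} + 297 = - \frac{336}{-772 + 1097} + 297 = - \frac{336}{325} + 297 = \frac{96189}{325}$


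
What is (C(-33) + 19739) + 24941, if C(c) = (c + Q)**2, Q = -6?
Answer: 46201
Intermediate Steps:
C(c) = (-6 + c)**2 (C(c) = (c - 6)**2 = (-6 + c)**2)
(C(-33) + 19739) + 24941 = ((-6 - 33)**2 + 19739) + 24941 = ((-39)**2 + 19739) + 24941 = (1521 + 19739) + 24941 = 21260 + 24941 = 46201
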